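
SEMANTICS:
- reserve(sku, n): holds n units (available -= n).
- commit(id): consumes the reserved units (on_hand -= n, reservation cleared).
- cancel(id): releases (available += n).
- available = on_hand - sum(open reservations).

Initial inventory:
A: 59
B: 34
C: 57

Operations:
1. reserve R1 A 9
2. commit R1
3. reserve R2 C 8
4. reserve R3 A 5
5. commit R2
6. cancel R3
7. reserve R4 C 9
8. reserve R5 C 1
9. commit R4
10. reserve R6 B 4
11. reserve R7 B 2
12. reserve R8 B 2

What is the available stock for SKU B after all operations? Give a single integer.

Answer: 26

Derivation:
Step 1: reserve R1 A 9 -> on_hand[A=59 B=34 C=57] avail[A=50 B=34 C=57] open={R1}
Step 2: commit R1 -> on_hand[A=50 B=34 C=57] avail[A=50 B=34 C=57] open={}
Step 3: reserve R2 C 8 -> on_hand[A=50 B=34 C=57] avail[A=50 B=34 C=49] open={R2}
Step 4: reserve R3 A 5 -> on_hand[A=50 B=34 C=57] avail[A=45 B=34 C=49] open={R2,R3}
Step 5: commit R2 -> on_hand[A=50 B=34 C=49] avail[A=45 B=34 C=49] open={R3}
Step 6: cancel R3 -> on_hand[A=50 B=34 C=49] avail[A=50 B=34 C=49] open={}
Step 7: reserve R4 C 9 -> on_hand[A=50 B=34 C=49] avail[A=50 B=34 C=40] open={R4}
Step 8: reserve R5 C 1 -> on_hand[A=50 B=34 C=49] avail[A=50 B=34 C=39] open={R4,R5}
Step 9: commit R4 -> on_hand[A=50 B=34 C=40] avail[A=50 B=34 C=39] open={R5}
Step 10: reserve R6 B 4 -> on_hand[A=50 B=34 C=40] avail[A=50 B=30 C=39] open={R5,R6}
Step 11: reserve R7 B 2 -> on_hand[A=50 B=34 C=40] avail[A=50 B=28 C=39] open={R5,R6,R7}
Step 12: reserve R8 B 2 -> on_hand[A=50 B=34 C=40] avail[A=50 B=26 C=39] open={R5,R6,R7,R8}
Final available[B] = 26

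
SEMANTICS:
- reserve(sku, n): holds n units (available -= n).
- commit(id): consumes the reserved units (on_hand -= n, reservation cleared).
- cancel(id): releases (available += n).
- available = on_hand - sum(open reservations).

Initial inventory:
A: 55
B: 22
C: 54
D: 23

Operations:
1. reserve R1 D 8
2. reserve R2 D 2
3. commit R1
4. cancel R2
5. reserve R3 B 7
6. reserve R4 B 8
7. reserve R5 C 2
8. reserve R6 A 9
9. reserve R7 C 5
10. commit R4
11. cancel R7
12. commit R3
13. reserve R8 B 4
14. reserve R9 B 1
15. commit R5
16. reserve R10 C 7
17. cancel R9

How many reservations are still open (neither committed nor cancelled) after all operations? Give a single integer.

Step 1: reserve R1 D 8 -> on_hand[A=55 B=22 C=54 D=23] avail[A=55 B=22 C=54 D=15] open={R1}
Step 2: reserve R2 D 2 -> on_hand[A=55 B=22 C=54 D=23] avail[A=55 B=22 C=54 D=13] open={R1,R2}
Step 3: commit R1 -> on_hand[A=55 B=22 C=54 D=15] avail[A=55 B=22 C=54 D=13] open={R2}
Step 4: cancel R2 -> on_hand[A=55 B=22 C=54 D=15] avail[A=55 B=22 C=54 D=15] open={}
Step 5: reserve R3 B 7 -> on_hand[A=55 B=22 C=54 D=15] avail[A=55 B=15 C=54 D=15] open={R3}
Step 6: reserve R4 B 8 -> on_hand[A=55 B=22 C=54 D=15] avail[A=55 B=7 C=54 D=15] open={R3,R4}
Step 7: reserve R5 C 2 -> on_hand[A=55 B=22 C=54 D=15] avail[A=55 B=7 C=52 D=15] open={R3,R4,R5}
Step 8: reserve R6 A 9 -> on_hand[A=55 B=22 C=54 D=15] avail[A=46 B=7 C=52 D=15] open={R3,R4,R5,R6}
Step 9: reserve R7 C 5 -> on_hand[A=55 B=22 C=54 D=15] avail[A=46 B=7 C=47 D=15] open={R3,R4,R5,R6,R7}
Step 10: commit R4 -> on_hand[A=55 B=14 C=54 D=15] avail[A=46 B=7 C=47 D=15] open={R3,R5,R6,R7}
Step 11: cancel R7 -> on_hand[A=55 B=14 C=54 D=15] avail[A=46 B=7 C=52 D=15] open={R3,R5,R6}
Step 12: commit R3 -> on_hand[A=55 B=7 C=54 D=15] avail[A=46 B=7 C=52 D=15] open={R5,R6}
Step 13: reserve R8 B 4 -> on_hand[A=55 B=7 C=54 D=15] avail[A=46 B=3 C=52 D=15] open={R5,R6,R8}
Step 14: reserve R9 B 1 -> on_hand[A=55 B=7 C=54 D=15] avail[A=46 B=2 C=52 D=15] open={R5,R6,R8,R9}
Step 15: commit R5 -> on_hand[A=55 B=7 C=52 D=15] avail[A=46 B=2 C=52 D=15] open={R6,R8,R9}
Step 16: reserve R10 C 7 -> on_hand[A=55 B=7 C=52 D=15] avail[A=46 B=2 C=45 D=15] open={R10,R6,R8,R9}
Step 17: cancel R9 -> on_hand[A=55 B=7 C=52 D=15] avail[A=46 B=3 C=45 D=15] open={R10,R6,R8}
Open reservations: ['R10', 'R6', 'R8'] -> 3

Answer: 3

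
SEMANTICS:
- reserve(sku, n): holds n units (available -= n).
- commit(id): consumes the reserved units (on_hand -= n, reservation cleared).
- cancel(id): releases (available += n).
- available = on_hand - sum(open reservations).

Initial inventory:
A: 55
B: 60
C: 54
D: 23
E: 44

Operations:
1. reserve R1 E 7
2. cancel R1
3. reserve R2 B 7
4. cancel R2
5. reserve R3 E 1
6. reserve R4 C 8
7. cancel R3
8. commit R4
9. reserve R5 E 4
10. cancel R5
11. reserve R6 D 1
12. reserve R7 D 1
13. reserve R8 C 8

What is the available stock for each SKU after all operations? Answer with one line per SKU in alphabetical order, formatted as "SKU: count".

Answer: A: 55
B: 60
C: 38
D: 21
E: 44

Derivation:
Step 1: reserve R1 E 7 -> on_hand[A=55 B=60 C=54 D=23 E=44] avail[A=55 B=60 C=54 D=23 E=37] open={R1}
Step 2: cancel R1 -> on_hand[A=55 B=60 C=54 D=23 E=44] avail[A=55 B=60 C=54 D=23 E=44] open={}
Step 3: reserve R2 B 7 -> on_hand[A=55 B=60 C=54 D=23 E=44] avail[A=55 B=53 C=54 D=23 E=44] open={R2}
Step 4: cancel R2 -> on_hand[A=55 B=60 C=54 D=23 E=44] avail[A=55 B=60 C=54 D=23 E=44] open={}
Step 5: reserve R3 E 1 -> on_hand[A=55 B=60 C=54 D=23 E=44] avail[A=55 B=60 C=54 D=23 E=43] open={R3}
Step 6: reserve R4 C 8 -> on_hand[A=55 B=60 C=54 D=23 E=44] avail[A=55 B=60 C=46 D=23 E=43] open={R3,R4}
Step 7: cancel R3 -> on_hand[A=55 B=60 C=54 D=23 E=44] avail[A=55 B=60 C=46 D=23 E=44] open={R4}
Step 8: commit R4 -> on_hand[A=55 B=60 C=46 D=23 E=44] avail[A=55 B=60 C=46 D=23 E=44] open={}
Step 9: reserve R5 E 4 -> on_hand[A=55 B=60 C=46 D=23 E=44] avail[A=55 B=60 C=46 D=23 E=40] open={R5}
Step 10: cancel R5 -> on_hand[A=55 B=60 C=46 D=23 E=44] avail[A=55 B=60 C=46 D=23 E=44] open={}
Step 11: reserve R6 D 1 -> on_hand[A=55 B=60 C=46 D=23 E=44] avail[A=55 B=60 C=46 D=22 E=44] open={R6}
Step 12: reserve R7 D 1 -> on_hand[A=55 B=60 C=46 D=23 E=44] avail[A=55 B=60 C=46 D=21 E=44] open={R6,R7}
Step 13: reserve R8 C 8 -> on_hand[A=55 B=60 C=46 D=23 E=44] avail[A=55 B=60 C=38 D=21 E=44] open={R6,R7,R8}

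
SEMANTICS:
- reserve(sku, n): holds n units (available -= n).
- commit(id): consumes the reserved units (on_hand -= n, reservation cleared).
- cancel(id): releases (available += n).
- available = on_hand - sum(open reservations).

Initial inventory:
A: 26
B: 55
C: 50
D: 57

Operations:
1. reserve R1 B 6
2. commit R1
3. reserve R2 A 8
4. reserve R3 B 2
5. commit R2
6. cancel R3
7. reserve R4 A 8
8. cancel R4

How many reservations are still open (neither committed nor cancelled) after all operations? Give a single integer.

Answer: 0

Derivation:
Step 1: reserve R1 B 6 -> on_hand[A=26 B=55 C=50 D=57] avail[A=26 B=49 C=50 D=57] open={R1}
Step 2: commit R1 -> on_hand[A=26 B=49 C=50 D=57] avail[A=26 B=49 C=50 D=57] open={}
Step 3: reserve R2 A 8 -> on_hand[A=26 B=49 C=50 D=57] avail[A=18 B=49 C=50 D=57] open={R2}
Step 4: reserve R3 B 2 -> on_hand[A=26 B=49 C=50 D=57] avail[A=18 B=47 C=50 D=57] open={R2,R3}
Step 5: commit R2 -> on_hand[A=18 B=49 C=50 D=57] avail[A=18 B=47 C=50 D=57] open={R3}
Step 6: cancel R3 -> on_hand[A=18 B=49 C=50 D=57] avail[A=18 B=49 C=50 D=57] open={}
Step 7: reserve R4 A 8 -> on_hand[A=18 B=49 C=50 D=57] avail[A=10 B=49 C=50 D=57] open={R4}
Step 8: cancel R4 -> on_hand[A=18 B=49 C=50 D=57] avail[A=18 B=49 C=50 D=57] open={}
Open reservations: [] -> 0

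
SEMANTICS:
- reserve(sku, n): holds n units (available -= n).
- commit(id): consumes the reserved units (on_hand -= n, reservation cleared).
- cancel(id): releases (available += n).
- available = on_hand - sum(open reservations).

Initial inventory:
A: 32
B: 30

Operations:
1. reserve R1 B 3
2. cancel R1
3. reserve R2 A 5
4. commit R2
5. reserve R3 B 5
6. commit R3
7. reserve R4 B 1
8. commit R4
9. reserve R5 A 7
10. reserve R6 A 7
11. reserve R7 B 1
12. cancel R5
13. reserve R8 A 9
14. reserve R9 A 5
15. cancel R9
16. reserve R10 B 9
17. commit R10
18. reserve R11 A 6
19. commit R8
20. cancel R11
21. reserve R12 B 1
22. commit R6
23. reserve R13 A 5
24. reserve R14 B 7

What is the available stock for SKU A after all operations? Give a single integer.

Step 1: reserve R1 B 3 -> on_hand[A=32 B=30] avail[A=32 B=27] open={R1}
Step 2: cancel R1 -> on_hand[A=32 B=30] avail[A=32 B=30] open={}
Step 3: reserve R2 A 5 -> on_hand[A=32 B=30] avail[A=27 B=30] open={R2}
Step 4: commit R2 -> on_hand[A=27 B=30] avail[A=27 B=30] open={}
Step 5: reserve R3 B 5 -> on_hand[A=27 B=30] avail[A=27 B=25] open={R3}
Step 6: commit R3 -> on_hand[A=27 B=25] avail[A=27 B=25] open={}
Step 7: reserve R4 B 1 -> on_hand[A=27 B=25] avail[A=27 B=24] open={R4}
Step 8: commit R4 -> on_hand[A=27 B=24] avail[A=27 B=24] open={}
Step 9: reserve R5 A 7 -> on_hand[A=27 B=24] avail[A=20 B=24] open={R5}
Step 10: reserve R6 A 7 -> on_hand[A=27 B=24] avail[A=13 B=24] open={R5,R6}
Step 11: reserve R7 B 1 -> on_hand[A=27 B=24] avail[A=13 B=23] open={R5,R6,R7}
Step 12: cancel R5 -> on_hand[A=27 B=24] avail[A=20 B=23] open={R6,R7}
Step 13: reserve R8 A 9 -> on_hand[A=27 B=24] avail[A=11 B=23] open={R6,R7,R8}
Step 14: reserve R9 A 5 -> on_hand[A=27 B=24] avail[A=6 B=23] open={R6,R7,R8,R9}
Step 15: cancel R9 -> on_hand[A=27 B=24] avail[A=11 B=23] open={R6,R7,R8}
Step 16: reserve R10 B 9 -> on_hand[A=27 B=24] avail[A=11 B=14] open={R10,R6,R7,R8}
Step 17: commit R10 -> on_hand[A=27 B=15] avail[A=11 B=14] open={R6,R7,R8}
Step 18: reserve R11 A 6 -> on_hand[A=27 B=15] avail[A=5 B=14] open={R11,R6,R7,R8}
Step 19: commit R8 -> on_hand[A=18 B=15] avail[A=5 B=14] open={R11,R6,R7}
Step 20: cancel R11 -> on_hand[A=18 B=15] avail[A=11 B=14] open={R6,R7}
Step 21: reserve R12 B 1 -> on_hand[A=18 B=15] avail[A=11 B=13] open={R12,R6,R7}
Step 22: commit R6 -> on_hand[A=11 B=15] avail[A=11 B=13] open={R12,R7}
Step 23: reserve R13 A 5 -> on_hand[A=11 B=15] avail[A=6 B=13] open={R12,R13,R7}
Step 24: reserve R14 B 7 -> on_hand[A=11 B=15] avail[A=6 B=6] open={R12,R13,R14,R7}
Final available[A] = 6

Answer: 6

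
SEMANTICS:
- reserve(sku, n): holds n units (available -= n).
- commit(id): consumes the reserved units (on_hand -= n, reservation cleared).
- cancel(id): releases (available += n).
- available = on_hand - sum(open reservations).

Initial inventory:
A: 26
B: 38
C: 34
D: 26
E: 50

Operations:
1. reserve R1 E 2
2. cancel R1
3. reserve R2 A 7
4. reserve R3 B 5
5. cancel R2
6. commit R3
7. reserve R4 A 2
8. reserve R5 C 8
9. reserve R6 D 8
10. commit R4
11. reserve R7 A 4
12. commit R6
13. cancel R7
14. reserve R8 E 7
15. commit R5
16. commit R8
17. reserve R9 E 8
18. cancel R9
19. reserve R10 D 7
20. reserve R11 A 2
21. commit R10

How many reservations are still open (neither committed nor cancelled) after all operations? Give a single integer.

Answer: 1

Derivation:
Step 1: reserve R1 E 2 -> on_hand[A=26 B=38 C=34 D=26 E=50] avail[A=26 B=38 C=34 D=26 E=48] open={R1}
Step 2: cancel R1 -> on_hand[A=26 B=38 C=34 D=26 E=50] avail[A=26 B=38 C=34 D=26 E=50] open={}
Step 3: reserve R2 A 7 -> on_hand[A=26 B=38 C=34 D=26 E=50] avail[A=19 B=38 C=34 D=26 E=50] open={R2}
Step 4: reserve R3 B 5 -> on_hand[A=26 B=38 C=34 D=26 E=50] avail[A=19 B=33 C=34 D=26 E=50] open={R2,R3}
Step 5: cancel R2 -> on_hand[A=26 B=38 C=34 D=26 E=50] avail[A=26 B=33 C=34 D=26 E=50] open={R3}
Step 6: commit R3 -> on_hand[A=26 B=33 C=34 D=26 E=50] avail[A=26 B=33 C=34 D=26 E=50] open={}
Step 7: reserve R4 A 2 -> on_hand[A=26 B=33 C=34 D=26 E=50] avail[A=24 B=33 C=34 D=26 E=50] open={R4}
Step 8: reserve R5 C 8 -> on_hand[A=26 B=33 C=34 D=26 E=50] avail[A=24 B=33 C=26 D=26 E=50] open={R4,R5}
Step 9: reserve R6 D 8 -> on_hand[A=26 B=33 C=34 D=26 E=50] avail[A=24 B=33 C=26 D=18 E=50] open={R4,R5,R6}
Step 10: commit R4 -> on_hand[A=24 B=33 C=34 D=26 E=50] avail[A=24 B=33 C=26 D=18 E=50] open={R5,R6}
Step 11: reserve R7 A 4 -> on_hand[A=24 B=33 C=34 D=26 E=50] avail[A=20 B=33 C=26 D=18 E=50] open={R5,R6,R7}
Step 12: commit R6 -> on_hand[A=24 B=33 C=34 D=18 E=50] avail[A=20 B=33 C=26 D=18 E=50] open={R5,R7}
Step 13: cancel R7 -> on_hand[A=24 B=33 C=34 D=18 E=50] avail[A=24 B=33 C=26 D=18 E=50] open={R5}
Step 14: reserve R8 E 7 -> on_hand[A=24 B=33 C=34 D=18 E=50] avail[A=24 B=33 C=26 D=18 E=43] open={R5,R8}
Step 15: commit R5 -> on_hand[A=24 B=33 C=26 D=18 E=50] avail[A=24 B=33 C=26 D=18 E=43] open={R8}
Step 16: commit R8 -> on_hand[A=24 B=33 C=26 D=18 E=43] avail[A=24 B=33 C=26 D=18 E=43] open={}
Step 17: reserve R9 E 8 -> on_hand[A=24 B=33 C=26 D=18 E=43] avail[A=24 B=33 C=26 D=18 E=35] open={R9}
Step 18: cancel R9 -> on_hand[A=24 B=33 C=26 D=18 E=43] avail[A=24 B=33 C=26 D=18 E=43] open={}
Step 19: reserve R10 D 7 -> on_hand[A=24 B=33 C=26 D=18 E=43] avail[A=24 B=33 C=26 D=11 E=43] open={R10}
Step 20: reserve R11 A 2 -> on_hand[A=24 B=33 C=26 D=18 E=43] avail[A=22 B=33 C=26 D=11 E=43] open={R10,R11}
Step 21: commit R10 -> on_hand[A=24 B=33 C=26 D=11 E=43] avail[A=22 B=33 C=26 D=11 E=43] open={R11}
Open reservations: ['R11'] -> 1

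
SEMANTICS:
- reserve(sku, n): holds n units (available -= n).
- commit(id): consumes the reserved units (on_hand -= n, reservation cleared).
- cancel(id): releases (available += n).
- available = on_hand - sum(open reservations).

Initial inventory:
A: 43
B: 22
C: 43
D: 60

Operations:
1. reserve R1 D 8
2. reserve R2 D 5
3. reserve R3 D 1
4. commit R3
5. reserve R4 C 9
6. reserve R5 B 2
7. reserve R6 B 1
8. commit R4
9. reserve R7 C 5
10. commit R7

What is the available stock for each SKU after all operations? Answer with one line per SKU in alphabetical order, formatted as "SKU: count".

Step 1: reserve R1 D 8 -> on_hand[A=43 B=22 C=43 D=60] avail[A=43 B=22 C=43 D=52] open={R1}
Step 2: reserve R2 D 5 -> on_hand[A=43 B=22 C=43 D=60] avail[A=43 B=22 C=43 D=47] open={R1,R2}
Step 3: reserve R3 D 1 -> on_hand[A=43 B=22 C=43 D=60] avail[A=43 B=22 C=43 D=46] open={R1,R2,R3}
Step 4: commit R3 -> on_hand[A=43 B=22 C=43 D=59] avail[A=43 B=22 C=43 D=46] open={R1,R2}
Step 5: reserve R4 C 9 -> on_hand[A=43 B=22 C=43 D=59] avail[A=43 B=22 C=34 D=46] open={R1,R2,R4}
Step 6: reserve R5 B 2 -> on_hand[A=43 B=22 C=43 D=59] avail[A=43 B=20 C=34 D=46] open={R1,R2,R4,R5}
Step 7: reserve R6 B 1 -> on_hand[A=43 B=22 C=43 D=59] avail[A=43 B=19 C=34 D=46] open={R1,R2,R4,R5,R6}
Step 8: commit R4 -> on_hand[A=43 B=22 C=34 D=59] avail[A=43 B=19 C=34 D=46] open={R1,R2,R5,R6}
Step 9: reserve R7 C 5 -> on_hand[A=43 B=22 C=34 D=59] avail[A=43 B=19 C=29 D=46] open={R1,R2,R5,R6,R7}
Step 10: commit R7 -> on_hand[A=43 B=22 C=29 D=59] avail[A=43 B=19 C=29 D=46] open={R1,R2,R5,R6}

Answer: A: 43
B: 19
C: 29
D: 46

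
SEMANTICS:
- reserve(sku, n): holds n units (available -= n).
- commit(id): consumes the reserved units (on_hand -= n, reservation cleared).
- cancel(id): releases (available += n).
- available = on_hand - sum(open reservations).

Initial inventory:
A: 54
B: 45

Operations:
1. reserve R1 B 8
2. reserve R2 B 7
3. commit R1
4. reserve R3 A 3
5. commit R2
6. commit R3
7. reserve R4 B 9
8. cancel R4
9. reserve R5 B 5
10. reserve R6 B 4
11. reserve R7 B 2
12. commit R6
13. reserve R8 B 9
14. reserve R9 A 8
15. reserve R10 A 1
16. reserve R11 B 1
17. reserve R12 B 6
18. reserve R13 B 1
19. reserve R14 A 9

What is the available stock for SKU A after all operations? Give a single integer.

Step 1: reserve R1 B 8 -> on_hand[A=54 B=45] avail[A=54 B=37] open={R1}
Step 2: reserve R2 B 7 -> on_hand[A=54 B=45] avail[A=54 B=30] open={R1,R2}
Step 3: commit R1 -> on_hand[A=54 B=37] avail[A=54 B=30] open={R2}
Step 4: reserve R3 A 3 -> on_hand[A=54 B=37] avail[A=51 B=30] open={R2,R3}
Step 5: commit R2 -> on_hand[A=54 B=30] avail[A=51 B=30] open={R3}
Step 6: commit R3 -> on_hand[A=51 B=30] avail[A=51 B=30] open={}
Step 7: reserve R4 B 9 -> on_hand[A=51 B=30] avail[A=51 B=21] open={R4}
Step 8: cancel R4 -> on_hand[A=51 B=30] avail[A=51 B=30] open={}
Step 9: reserve R5 B 5 -> on_hand[A=51 B=30] avail[A=51 B=25] open={R5}
Step 10: reserve R6 B 4 -> on_hand[A=51 B=30] avail[A=51 B=21] open={R5,R6}
Step 11: reserve R7 B 2 -> on_hand[A=51 B=30] avail[A=51 B=19] open={R5,R6,R7}
Step 12: commit R6 -> on_hand[A=51 B=26] avail[A=51 B=19] open={R5,R7}
Step 13: reserve R8 B 9 -> on_hand[A=51 B=26] avail[A=51 B=10] open={R5,R7,R8}
Step 14: reserve R9 A 8 -> on_hand[A=51 B=26] avail[A=43 B=10] open={R5,R7,R8,R9}
Step 15: reserve R10 A 1 -> on_hand[A=51 B=26] avail[A=42 B=10] open={R10,R5,R7,R8,R9}
Step 16: reserve R11 B 1 -> on_hand[A=51 B=26] avail[A=42 B=9] open={R10,R11,R5,R7,R8,R9}
Step 17: reserve R12 B 6 -> on_hand[A=51 B=26] avail[A=42 B=3] open={R10,R11,R12,R5,R7,R8,R9}
Step 18: reserve R13 B 1 -> on_hand[A=51 B=26] avail[A=42 B=2] open={R10,R11,R12,R13,R5,R7,R8,R9}
Step 19: reserve R14 A 9 -> on_hand[A=51 B=26] avail[A=33 B=2] open={R10,R11,R12,R13,R14,R5,R7,R8,R9}
Final available[A] = 33

Answer: 33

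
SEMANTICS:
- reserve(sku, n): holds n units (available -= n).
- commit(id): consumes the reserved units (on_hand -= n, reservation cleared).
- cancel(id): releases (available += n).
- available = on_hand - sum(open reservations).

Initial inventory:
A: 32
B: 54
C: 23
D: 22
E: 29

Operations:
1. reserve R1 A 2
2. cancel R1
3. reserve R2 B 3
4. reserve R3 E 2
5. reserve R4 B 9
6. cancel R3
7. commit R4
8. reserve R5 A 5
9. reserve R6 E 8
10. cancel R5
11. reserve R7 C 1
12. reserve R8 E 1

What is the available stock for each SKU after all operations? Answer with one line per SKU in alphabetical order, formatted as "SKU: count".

Step 1: reserve R1 A 2 -> on_hand[A=32 B=54 C=23 D=22 E=29] avail[A=30 B=54 C=23 D=22 E=29] open={R1}
Step 2: cancel R1 -> on_hand[A=32 B=54 C=23 D=22 E=29] avail[A=32 B=54 C=23 D=22 E=29] open={}
Step 3: reserve R2 B 3 -> on_hand[A=32 B=54 C=23 D=22 E=29] avail[A=32 B=51 C=23 D=22 E=29] open={R2}
Step 4: reserve R3 E 2 -> on_hand[A=32 B=54 C=23 D=22 E=29] avail[A=32 B=51 C=23 D=22 E=27] open={R2,R3}
Step 5: reserve R4 B 9 -> on_hand[A=32 B=54 C=23 D=22 E=29] avail[A=32 B=42 C=23 D=22 E=27] open={R2,R3,R4}
Step 6: cancel R3 -> on_hand[A=32 B=54 C=23 D=22 E=29] avail[A=32 B=42 C=23 D=22 E=29] open={R2,R4}
Step 7: commit R4 -> on_hand[A=32 B=45 C=23 D=22 E=29] avail[A=32 B=42 C=23 D=22 E=29] open={R2}
Step 8: reserve R5 A 5 -> on_hand[A=32 B=45 C=23 D=22 E=29] avail[A=27 B=42 C=23 D=22 E=29] open={R2,R5}
Step 9: reserve R6 E 8 -> on_hand[A=32 B=45 C=23 D=22 E=29] avail[A=27 B=42 C=23 D=22 E=21] open={R2,R5,R6}
Step 10: cancel R5 -> on_hand[A=32 B=45 C=23 D=22 E=29] avail[A=32 B=42 C=23 D=22 E=21] open={R2,R6}
Step 11: reserve R7 C 1 -> on_hand[A=32 B=45 C=23 D=22 E=29] avail[A=32 B=42 C=22 D=22 E=21] open={R2,R6,R7}
Step 12: reserve R8 E 1 -> on_hand[A=32 B=45 C=23 D=22 E=29] avail[A=32 B=42 C=22 D=22 E=20] open={R2,R6,R7,R8}

Answer: A: 32
B: 42
C: 22
D: 22
E: 20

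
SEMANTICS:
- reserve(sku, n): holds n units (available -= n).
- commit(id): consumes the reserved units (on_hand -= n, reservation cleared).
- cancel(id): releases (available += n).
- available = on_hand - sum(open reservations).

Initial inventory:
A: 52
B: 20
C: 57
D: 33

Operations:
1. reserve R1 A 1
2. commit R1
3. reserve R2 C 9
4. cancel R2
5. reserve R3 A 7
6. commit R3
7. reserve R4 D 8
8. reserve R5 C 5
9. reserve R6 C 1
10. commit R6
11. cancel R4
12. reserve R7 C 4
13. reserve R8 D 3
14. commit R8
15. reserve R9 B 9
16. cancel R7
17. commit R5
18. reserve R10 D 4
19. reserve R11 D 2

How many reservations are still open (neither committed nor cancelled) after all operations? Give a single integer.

Step 1: reserve R1 A 1 -> on_hand[A=52 B=20 C=57 D=33] avail[A=51 B=20 C=57 D=33] open={R1}
Step 2: commit R1 -> on_hand[A=51 B=20 C=57 D=33] avail[A=51 B=20 C=57 D=33] open={}
Step 3: reserve R2 C 9 -> on_hand[A=51 B=20 C=57 D=33] avail[A=51 B=20 C=48 D=33] open={R2}
Step 4: cancel R2 -> on_hand[A=51 B=20 C=57 D=33] avail[A=51 B=20 C=57 D=33] open={}
Step 5: reserve R3 A 7 -> on_hand[A=51 B=20 C=57 D=33] avail[A=44 B=20 C=57 D=33] open={R3}
Step 6: commit R3 -> on_hand[A=44 B=20 C=57 D=33] avail[A=44 B=20 C=57 D=33] open={}
Step 7: reserve R4 D 8 -> on_hand[A=44 B=20 C=57 D=33] avail[A=44 B=20 C=57 D=25] open={R4}
Step 8: reserve R5 C 5 -> on_hand[A=44 B=20 C=57 D=33] avail[A=44 B=20 C=52 D=25] open={R4,R5}
Step 9: reserve R6 C 1 -> on_hand[A=44 B=20 C=57 D=33] avail[A=44 B=20 C=51 D=25] open={R4,R5,R6}
Step 10: commit R6 -> on_hand[A=44 B=20 C=56 D=33] avail[A=44 B=20 C=51 D=25] open={R4,R5}
Step 11: cancel R4 -> on_hand[A=44 B=20 C=56 D=33] avail[A=44 B=20 C=51 D=33] open={R5}
Step 12: reserve R7 C 4 -> on_hand[A=44 B=20 C=56 D=33] avail[A=44 B=20 C=47 D=33] open={R5,R7}
Step 13: reserve R8 D 3 -> on_hand[A=44 B=20 C=56 D=33] avail[A=44 B=20 C=47 D=30] open={R5,R7,R8}
Step 14: commit R8 -> on_hand[A=44 B=20 C=56 D=30] avail[A=44 B=20 C=47 D=30] open={R5,R7}
Step 15: reserve R9 B 9 -> on_hand[A=44 B=20 C=56 D=30] avail[A=44 B=11 C=47 D=30] open={R5,R7,R9}
Step 16: cancel R7 -> on_hand[A=44 B=20 C=56 D=30] avail[A=44 B=11 C=51 D=30] open={R5,R9}
Step 17: commit R5 -> on_hand[A=44 B=20 C=51 D=30] avail[A=44 B=11 C=51 D=30] open={R9}
Step 18: reserve R10 D 4 -> on_hand[A=44 B=20 C=51 D=30] avail[A=44 B=11 C=51 D=26] open={R10,R9}
Step 19: reserve R11 D 2 -> on_hand[A=44 B=20 C=51 D=30] avail[A=44 B=11 C=51 D=24] open={R10,R11,R9}
Open reservations: ['R10', 'R11', 'R9'] -> 3

Answer: 3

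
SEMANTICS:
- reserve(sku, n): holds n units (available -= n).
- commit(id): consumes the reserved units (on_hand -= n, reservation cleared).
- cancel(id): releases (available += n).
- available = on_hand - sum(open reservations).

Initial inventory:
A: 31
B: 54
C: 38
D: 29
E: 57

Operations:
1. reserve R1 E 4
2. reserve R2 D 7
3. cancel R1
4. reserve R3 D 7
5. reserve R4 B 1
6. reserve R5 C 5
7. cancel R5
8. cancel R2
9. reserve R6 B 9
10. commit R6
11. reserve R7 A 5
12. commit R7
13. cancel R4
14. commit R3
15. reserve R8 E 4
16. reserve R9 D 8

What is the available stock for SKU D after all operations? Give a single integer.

Answer: 14

Derivation:
Step 1: reserve R1 E 4 -> on_hand[A=31 B=54 C=38 D=29 E=57] avail[A=31 B=54 C=38 D=29 E=53] open={R1}
Step 2: reserve R2 D 7 -> on_hand[A=31 B=54 C=38 D=29 E=57] avail[A=31 B=54 C=38 D=22 E=53] open={R1,R2}
Step 3: cancel R1 -> on_hand[A=31 B=54 C=38 D=29 E=57] avail[A=31 B=54 C=38 D=22 E=57] open={R2}
Step 4: reserve R3 D 7 -> on_hand[A=31 B=54 C=38 D=29 E=57] avail[A=31 B=54 C=38 D=15 E=57] open={R2,R3}
Step 5: reserve R4 B 1 -> on_hand[A=31 B=54 C=38 D=29 E=57] avail[A=31 B=53 C=38 D=15 E=57] open={R2,R3,R4}
Step 6: reserve R5 C 5 -> on_hand[A=31 B=54 C=38 D=29 E=57] avail[A=31 B=53 C=33 D=15 E=57] open={R2,R3,R4,R5}
Step 7: cancel R5 -> on_hand[A=31 B=54 C=38 D=29 E=57] avail[A=31 B=53 C=38 D=15 E=57] open={R2,R3,R4}
Step 8: cancel R2 -> on_hand[A=31 B=54 C=38 D=29 E=57] avail[A=31 B=53 C=38 D=22 E=57] open={R3,R4}
Step 9: reserve R6 B 9 -> on_hand[A=31 B=54 C=38 D=29 E=57] avail[A=31 B=44 C=38 D=22 E=57] open={R3,R4,R6}
Step 10: commit R6 -> on_hand[A=31 B=45 C=38 D=29 E=57] avail[A=31 B=44 C=38 D=22 E=57] open={R3,R4}
Step 11: reserve R7 A 5 -> on_hand[A=31 B=45 C=38 D=29 E=57] avail[A=26 B=44 C=38 D=22 E=57] open={R3,R4,R7}
Step 12: commit R7 -> on_hand[A=26 B=45 C=38 D=29 E=57] avail[A=26 B=44 C=38 D=22 E=57] open={R3,R4}
Step 13: cancel R4 -> on_hand[A=26 B=45 C=38 D=29 E=57] avail[A=26 B=45 C=38 D=22 E=57] open={R3}
Step 14: commit R3 -> on_hand[A=26 B=45 C=38 D=22 E=57] avail[A=26 B=45 C=38 D=22 E=57] open={}
Step 15: reserve R8 E 4 -> on_hand[A=26 B=45 C=38 D=22 E=57] avail[A=26 B=45 C=38 D=22 E=53] open={R8}
Step 16: reserve R9 D 8 -> on_hand[A=26 B=45 C=38 D=22 E=57] avail[A=26 B=45 C=38 D=14 E=53] open={R8,R9}
Final available[D] = 14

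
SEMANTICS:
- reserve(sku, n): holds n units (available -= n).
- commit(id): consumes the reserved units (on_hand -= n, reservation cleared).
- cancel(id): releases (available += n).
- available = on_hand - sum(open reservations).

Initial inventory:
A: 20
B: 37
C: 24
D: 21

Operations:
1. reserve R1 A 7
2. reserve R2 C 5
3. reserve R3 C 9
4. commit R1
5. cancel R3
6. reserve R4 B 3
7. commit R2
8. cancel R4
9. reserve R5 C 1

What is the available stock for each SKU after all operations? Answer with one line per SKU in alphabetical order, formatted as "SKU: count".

Answer: A: 13
B: 37
C: 18
D: 21

Derivation:
Step 1: reserve R1 A 7 -> on_hand[A=20 B=37 C=24 D=21] avail[A=13 B=37 C=24 D=21] open={R1}
Step 2: reserve R2 C 5 -> on_hand[A=20 B=37 C=24 D=21] avail[A=13 B=37 C=19 D=21] open={R1,R2}
Step 3: reserve R3 C 9 -> on_hand[A=20 B=37 C=24 D=21] avail[A=13 B=37 C=10 D=21] open={R1,R2,R3}
Step 4: commit R1 -> on_hand[A=13 B=37 C=24 D=21] avail[A=13 B=37 C=10 D=21] open={R2,R3}
Step 5: cancel R3 -> on_hand[A=13 B=37 C=24 D=21] avail[A=13 B=37 C=19 D=21] open={R2}
Step 6: reserve R4 B 3 -> on_hand[A=13 B=37 C=24 D=21] avail[A=13 B=34 C=19 D=21] open={R2,R4}
Step 7: commit R2 -> on_hand[A=13 B=37 C=19 D=21] avail[A=13 B=34 C=19 D=21] open={R4}
Step 8: cancel R4 -> on_hand[A=13 B=37 C=19 D=21] avail[A=13 B=37 C=19 D=21] open={}
Step 9: reserve R5 C 1 -> on_hand[A=13 B=37 C=19 D=21] avail[A=13 B=37 C=18 D=21] open={R5}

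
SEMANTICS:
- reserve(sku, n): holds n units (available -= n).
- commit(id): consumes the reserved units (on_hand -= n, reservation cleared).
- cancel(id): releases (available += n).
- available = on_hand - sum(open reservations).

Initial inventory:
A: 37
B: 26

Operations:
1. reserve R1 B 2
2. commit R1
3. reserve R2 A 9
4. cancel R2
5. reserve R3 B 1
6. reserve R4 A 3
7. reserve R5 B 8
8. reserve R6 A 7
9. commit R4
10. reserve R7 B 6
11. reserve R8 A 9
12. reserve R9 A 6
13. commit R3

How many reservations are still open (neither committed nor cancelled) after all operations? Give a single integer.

Answer: 5

Derivation:
Step 1: reserve R1 B 2 -> on_hand[A=37 B=26] avail[A=37 B=24] open={R1}
Step 2: commit R1 -> on_hand[A=37 B=24] avail[A=37 B=24] open={}
Step 3: reserve R2 A 9 -> on_hand[A=37 B=24] avail[A=28 B=24] open={R2}
Step 4: cancel R2 -> on_hand[A=37 B=24] avail[A=37 B=24] open={}
Step 5: reserve R3 B 1 -> on_hand[A=37 B=24] avail[A=37 B=23] open={R3}
Step 6: reserve R4 A 3 -> on_hand[A=37 B=24] avail[A=34 B=23] open={R3,R4}
Step 7: reserve R5 B 8 -> on_hand[A=37 B=24] avail[A=34 B=15] open={R3,R4,R5}
Step 8: reserve R6 A 7 -> on_hand[A=37 B=24] avail[A=27 B=15] open={R3,R4,R5,R6}
Step 9: commit R4 -> on_hand[A=34 B=24] avail[A=27 B=15] open={R3,R5,R6}
Step 10: reserve R7 B 6 -> on_hand[A=34 B=24] avail[A=27 B=9] open={R3,R5,R6,R7}
Step 11: reserve R8 A 9 -> on_hand[A=34 B=24] avail[A=18 B=9] open={R3,R5,R6,R7,R8}
Step 12: reserve R9 A 6 -> on_hand[A=34 B=24] avail[A=12 B=9] open={R3,R5,R6,R7,R8,R9}
Step 13: commit R3 -> on_hand[A=34 B=23] avail[A=12 B=9] open={R5,R6,R7,R8,R9}
Open reservations: ['R5', 'R6', 'R7', 'R8', 'R9'] -> 5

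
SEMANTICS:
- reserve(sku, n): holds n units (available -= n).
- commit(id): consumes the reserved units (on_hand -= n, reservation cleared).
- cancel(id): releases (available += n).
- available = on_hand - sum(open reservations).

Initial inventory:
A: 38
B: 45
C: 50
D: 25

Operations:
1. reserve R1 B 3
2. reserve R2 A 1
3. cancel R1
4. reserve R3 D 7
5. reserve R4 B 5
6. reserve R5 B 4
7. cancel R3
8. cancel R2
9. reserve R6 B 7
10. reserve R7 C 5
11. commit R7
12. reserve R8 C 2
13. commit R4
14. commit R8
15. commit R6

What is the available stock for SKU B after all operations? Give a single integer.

Step 1: reserve R1 B 3 -> on_hand[A=38 B=45 C=50 D=25] avail[A=38 B=42 C=50 D=25] open={R1}
Step 2: reserve R2 A 1 -> on_hand[A=38 B=45 C=50 D=25] avail[A=37 B=42 C=50 D=25] open={R1,R2}
Step 3: cancel R1 -> on_hand[A=38 B=45 C=50 D=25] avail[A=37 B=45 C=50 D=25] open={R2}
Step 4: reserve R3 D 7 -> on_hand[A=38 B=45 C=50 D=25] avail[A=37 B=45 C=50 D=18] open={R2,R3}
Step 5: reserve R4 B 5 -> on_hand[A=38 B=45 C=50 D=25] avail[A=37 B=40 C=50 D=18] open={R2,R3,R4}
Step 6: reserve R5 B 4 -> on_hand[A=38 B=45 C=50 D=25] avail[A=37 B=36 C=50 D=18] open={R2,R3,R4,R5}
Step 7: cancel R3 -> on_hand[A=38 B=45 C=50 D=25] avail[A=37 B=36 C=50 D=25] open={R2,R4,R5}
Step 8: cancel R2 -> on_hand[A=38 B=45 C=50 D=25] avail[A=38 B=36 C=50 D=25] open={R4,R5}
Step 9: reserve R6 B 7 -> on_hand[A=38 B=45 C=50 D=25] avail[A=38 B=29 C=50 D=25] open={R4,R5,R6}
Step 10: reserve R7 C 5 -> on_hand[A=38 B=45 C=50 D=25] avail[A=38 B=29 C=45 D=25] open={R4,R5,R6,R7}
Step 11: commit R7 -> on_hand[A=38 B=45 C=45 D=25] avail[A=38 B=29 C=45 D=25] open={R4,R5,R6}
Step 12: reserve R8 C 2 -> on_hand[A=38 B=45 C=45 D=25] avail[A=38 B=29 C=43 D=25] open={R4,R5,R6,R8}
Step 13: commit R4 -> on_hand[A=38 B=40 C=45 D=25] avail[A=38 B=29 C=43 D=25] open={R5,R6,R8}
Step 14: commit R8 -> on_hand[A=38 B=40 C=43 D=25] avail[A=38 B=29 C=43 D=25] open={R5,R6}
Step 15: commit R6 -> on_hand[A=38 B=33 C=43 D=25] avail[A=38 B=29 C=43 D=25] open={R5}
Final available[B] = 29

Answer: 29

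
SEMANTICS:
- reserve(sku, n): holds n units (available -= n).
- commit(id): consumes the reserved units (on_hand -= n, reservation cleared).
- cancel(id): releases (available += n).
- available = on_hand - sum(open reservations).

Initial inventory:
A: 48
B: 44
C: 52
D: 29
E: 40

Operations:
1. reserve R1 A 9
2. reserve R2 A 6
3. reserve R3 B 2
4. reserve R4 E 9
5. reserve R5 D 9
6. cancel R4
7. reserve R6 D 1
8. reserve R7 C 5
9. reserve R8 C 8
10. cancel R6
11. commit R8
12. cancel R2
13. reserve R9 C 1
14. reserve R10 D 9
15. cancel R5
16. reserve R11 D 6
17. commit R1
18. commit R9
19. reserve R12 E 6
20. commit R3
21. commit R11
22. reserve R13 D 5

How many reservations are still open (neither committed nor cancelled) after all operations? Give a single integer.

Answer: 4

Derivation:
Step 1: reserve R1 A 9 -> on_hand[A=48 B=44 C=52 D=29 E=40] avail[A=39 B=44 C=52 D=29 E=40] open={R1}
Step 2: reserve R2 A 6 -> on_hand[A=48 B=44 C=52 D=29 E=40] avail[A=33 B=44 C=52 D=29 E=40] open={R1,R2}
Step 3: reserve R3 B 2 -> on_hand[A=48 B=44 C=52 D=29 E=40] avail[A=33 B=42 C=52 D=29 E=40] open={R1,R2,R3}
Step 4: reserve R4 E 9 -> on_hand[A=48 B=44 C=52 D=29 E=40] avail[A=33 B=42 C=52 D=29 E=31] open={R1,R2,R3,R4}
Step 5: reserve R5 D 9 -> on_hand[A=48 B=44 C=52 D=29 E=40] avail[A=33 B=42 C=52 D=20 E=31] open={R1,R2,R3,R4,R5}
Step 6: cancel R4 -> on_hand[A=48 B=44 C=52 D=29 E=40] avail[A=33 B=42 C=52 D=20 E=40] open={R1,R2,R3,R5}
Step 7: reserve R6 D 1 -> on_hand[A=48 B=44 C=52 D=29 E=40] avail[A=33 B=42 C=52 D=19 E=40] open={R1,R2,R3,R5,R6}
Step 8: reserve R7 C 5 -> on_hand[A=48 B=44 C=52 D=29 E=40] avail[A=33 B=42 C=47 D=19 E=40] open={R1,R2,R3,R5,R6,R7}
Step 9: reserve R8 C 8 -> on_hand[A=48 B=44 C=52 D=29 E=40] avail[A=33 B=42 C=39 D=19 E=40] open={R1,R2,R3,R5,R6,R7,R8}
Step 10: cancel R6 -> on_hand[A=48 B=44 C=52 D=29 E=40] avail[A=33 B=42 C=39 D=20 E=40] open={R1,R2,R3,R5,R7,R8}
Step 11: commit R8 -> on_hand[A=48 B=44 C=44 D=29 E=40] avail[A=33 B=42 C=39 D=20 E=40] open={R1,R2,R3,R5,R7}
Step 12: cancel R2 -> on_hand[A=48 B=44 C=44 D=29 E=40] avail[A=39 B=42 C=39 D=20 E=40] open={R1,R3,R5,R7}
Step 13: reserve R9 C 1 -> on_hand[A=48 B=44 C=44 D=29 E=40] avail[A=39 B=42 C=38 D=20 E=40] open={R1,R3,R5,R7,R9}
Step 14: reserve R10 D 9 -> on_hand[A=48 B=44 C=44 D=29 E=40] avail[A=39 B=42 C=38 D=11 E=40] open={R1,R10,R3,R5,R7,R9}
Step 15: cancel R5 -> on_hand[A=48 B=44 C=44 D=29 E=40] avail[A=39 B=42 C=38 D=20 E=40] open={R1,R10,R3,R7,R9}
Step 16: reserve R11 D 6 -> on_hand[A=48 B=44 C=44 D=29 E=40] avail[A=39 B=42 C=38 D=14 E=40] open={R1,R10,R11,R3,R7,R9}
Step 17: commit R1 -> on_hand[A=39 B=44 C=44 D=29 E=40] avail[A=39 B=42 C=38 D=14 E=40] open={R10,R11,R3,R7,R9}
Step 18: commit R9 -> on_hand[A=39 B=44 C=43 D=29 E=40] avail[A=39 B=42 C=38 D=14 E=40] open={R10,R11,R3,R7}
Step 19: reserve R12 E 6 -> on_hand[A=39 B=44 C=43 D=29 E=40] avail[A=39 B=42 C=38 D=14 E=34] open={R10,R11,R12,R3,R7}
Step 20: commit R3 -> on_hand[A=39 B=42 C=43 D=29 E=40] avail[A=39 B=42 C=38 D=14 E=34] open={R10,R11,R12,R7}
Step 21: commit R11 -> on_hand[A=39 B=42 C=43 D=23 E=40] avail[A=39 B=42 C=38 D=14 E=34] open={R10,R12,R7}
Step 22: reserve R13 D 5 -> on_hand[A=39 B=42 C=43 D=23 E=40] avail[A=39 B=42 C=38 D=9 E=34] open={R10,R12,R13,R7}
Open reservations: ['R10', 'R12', 'R13', 'R7'] -> 4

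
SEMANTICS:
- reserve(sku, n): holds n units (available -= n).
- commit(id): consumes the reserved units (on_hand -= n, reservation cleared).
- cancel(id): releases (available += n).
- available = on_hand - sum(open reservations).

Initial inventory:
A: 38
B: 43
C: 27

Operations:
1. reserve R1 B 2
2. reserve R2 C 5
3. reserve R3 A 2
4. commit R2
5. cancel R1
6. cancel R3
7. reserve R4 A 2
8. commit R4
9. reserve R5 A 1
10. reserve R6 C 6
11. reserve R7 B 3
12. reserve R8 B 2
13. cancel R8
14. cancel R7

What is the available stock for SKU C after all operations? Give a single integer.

Step 1: reserve R1 B 2 -> on_hand[A=38 B=43 C=27] avail[A=38 B=41 C=27] open={R1}
Step 2: reserve R2 C 5 -> on_hand[A=38 B=43 C=27] avail[A=38 B=41 C=22] open={R1,R2}
Step 3: reserve R3 A 2 -> on_hand[A=38 B=43 C=27] avail[A=36 B=41 C=22] open={R1,R2,R3}
Step 4: commit R2 -> on_hand[A=38 B=43 C=22] avail[A=36 B=41 C=22] open={R1,R3}
Step 5: cancel R1 -> on_hand[A=38 B=43 C=22] avail[A=36 B=43 C=22] open={R3}
Step 6: cancel R3 -> on_hand[A=38 B=43 C=22] avail[A=38 B=43 C=22] open={}
Step 7: reserve R4 A 2 -> on_hand[A=38 B=43 C=22] avail[A=36 B=43 C=22] open={R4}
Step 8: commit R4 -> on_hand[A=36 B=43 C=22] avail[A=36 B=43 C=22] open={}
Step 9: reserve R5 A 1 -> on_hand[A=36 B=43 C=22] avail[A=35 B=43 C=22] open={R5}
Step 10: reserve R6 C 6 -> on_hand[A=36 B=43 C=22] avail[A=35 B=43 C=16] open={R5,R6}
Step 11: reserve R7 B 3 -> on_hand[A=36 B=43 C=22] avail[A=35 B=40 C=16] open={R5,R6,R7}
Step 12: reserve R8 B 2 -> on_hand[A=36 B=43 C=22] avail[A=35 B=38 C=16] open={R5,R6,R7,R8}
Step 13: cancel R8 -> on_hand[A=36 B=43 C=22] avail[A=35 B=40 C=16] open={R5,R6,R7}
Step 14: cancel R7 -> on_hand[A=36 B=43 C=22] avail[A=35 B=43 C=16] open={R5,R6}
Final available[C] = 16

Answer: 16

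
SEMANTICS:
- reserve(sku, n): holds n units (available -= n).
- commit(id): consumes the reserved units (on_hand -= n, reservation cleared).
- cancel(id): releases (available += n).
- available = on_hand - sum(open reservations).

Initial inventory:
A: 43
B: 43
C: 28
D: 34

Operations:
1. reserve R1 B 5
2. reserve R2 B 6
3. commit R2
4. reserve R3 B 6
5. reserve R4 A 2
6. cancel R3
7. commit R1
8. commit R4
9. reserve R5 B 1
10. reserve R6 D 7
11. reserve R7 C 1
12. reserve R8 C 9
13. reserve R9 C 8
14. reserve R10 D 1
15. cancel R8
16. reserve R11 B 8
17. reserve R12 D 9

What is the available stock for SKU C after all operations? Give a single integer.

Step 1: reserve R1 B 5 -> on_hand[A=43 B=43 C=28 D=34] avail[A=43 B=38 C=28 D=34] open={R1}
Step 2: reserve R2 B 6 -> on_hand[A=43 B=43 C=28 D=34] avail[A=43 B=32 C=28 D=34] open={R1,R2}
Step 3: commit R2 -> on_hand[A=43 B=37 C=28 D=34] avail[A=43 B=32 C=28 D=34] open={R1}
Step 4: reserve R3 B 6 -> on_hand[A=43 B=37 C=28 D=34] avail[A=43 B=26 C=28 D=34] open={R1,R3}
Step 5: reserve R4 A 2 -> on_hand[A=43 B=37 C=28 D=34] avail[A=41 B=26 C=28 D=34] open={R1,R3,R4}
Step 6: cancel R3 -> on_hand[A=43 B=37 C=28 D=34] avail[A=41 B=32 C=28 D=34] open={R1,R4}
Step 7: commit R1 -> on_hand[A=43 B=32 C=28 D=34] avail[A=41 B=32 C=28 D=34] open={R4}
Step 8: commit R4 -> on_hand[A=41 B=32 C=28 D=34] avail[A=41 B=32 C=28 D=34] open={}
Step 9: reserve R5 B 1 -> on_hand[A=41 B=32 C=28 D=34] avail[A=41 B=31 C=28 D=34] open={R5}
Step 10: reserve R6 D 7 -> on_hand[A=41 B=32 C=28 D=34] avail[A=41 B=31 C=28 D=27] open={R5,R6}
Step 11: reserve R7 C 1 -> on_hand[A=41 B=32 C=28 D=34] avail[A=41 B=31 C=27 D=27] open={R5,R6,R7}
Step 12: reserve R8 C 9 -> on_hand[A=41 B=32 C=28 D=34] avail[A=41 B=31 C=18 D=27] open={R5,R6,R7,R8}
Step 13: reserve R9 C 8 -> on_hand[A=41 B=32 C=28 D=34] avail[A=41 B=31 C=10 D=27] open={R5,R6,R7,R8,R9}
Step 14: reserve R10 D 1 -> on_hand[A=41 B=32 C=28 D=34] avail[A=41 B=31 C=10 D=26] open={R10,R5,R6,R7,R8,R9}
Step 15: cancel R8 -> on_hand[A=41 B=32 C=28 D=34] avail[A=41 B=31 C=19 D=26] open={R10,R5,R6,R7,R9}
Step 16: reserve R11 B 8 -> on_hand[A=41 B=32 C=28 D=34] avail[A=41 B=23 C=19 D=26] open={R10,R11,R5,R6,R7,R9}
Step 17: reserve R12 D 9 -> on_hand[A=41 B=32 C=28 D=34] avail[A=41 B=23 C=19 D=17] open={R10,R11,R12,R5,R6,R7,R9}
Final available[C] = 19

Answer: 19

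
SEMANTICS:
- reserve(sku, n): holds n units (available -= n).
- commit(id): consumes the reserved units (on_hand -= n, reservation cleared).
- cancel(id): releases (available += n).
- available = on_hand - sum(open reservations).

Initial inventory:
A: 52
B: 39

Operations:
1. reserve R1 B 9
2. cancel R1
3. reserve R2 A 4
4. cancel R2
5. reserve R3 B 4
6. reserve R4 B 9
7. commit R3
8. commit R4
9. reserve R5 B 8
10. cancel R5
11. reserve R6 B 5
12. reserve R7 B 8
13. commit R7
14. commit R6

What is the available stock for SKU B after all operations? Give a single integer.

Step 1: reserve R1 B 9 -> on_hand[A=52 B=39] avail[A=52 B=30] open={R1}
Step 2: cancel R1 -> on_hand[A=52 B=39] avail[A=52 B=39] open={}
Step 3: reserve R2 A 4 -> on_hand[A=52 B=39] avail[A=48 B=39] open={R2}
Step 4: cancel R2 -> on_hand[A=52 B=39] avail[A=52 B=39] open={}
Step 5: reserve R3 B 4 -> on_hand[A=52 B=39] avail[A=52 B=35] open={R3}
Step 6: reserve R4 B 9 -> on_hand[A=52 B=39] avail[A=52 B=26] open={R3,R4}
Step 7: commit R3 -> on_hand[A=52 B=35] avail[A=52 B=26] open={R4}
Step 8: commit R4 -> on_hand[A=52 B=26] avail[A=52 B=26] open={}
Step 9: reserve R5 B 8 -> on_hand[A=52 B=26] avail[A=52 B=18] open={R5}
Step 10: cancel R5 -> on_hand[A=52 B=26] avail[A=52 B=26] open={}
Step 11: reserve R6 B 5 -> on_hand[A=52 B=26] avail[A=52 B=21] open={R6}
Step 12: reserve R7 B 8 -> on_hand[A=52 B=26] avail[A=52 B=13] open={R6,R7}
Step 13: commit R7 -> on_hand[A=52 B=18] avail[A=52 B=13] open={R6}
Step 14: commit R6 -> on_hand[A=52 B=13] avail[A=52 B=13] open={}
Final available[B] = 13

Answer: 13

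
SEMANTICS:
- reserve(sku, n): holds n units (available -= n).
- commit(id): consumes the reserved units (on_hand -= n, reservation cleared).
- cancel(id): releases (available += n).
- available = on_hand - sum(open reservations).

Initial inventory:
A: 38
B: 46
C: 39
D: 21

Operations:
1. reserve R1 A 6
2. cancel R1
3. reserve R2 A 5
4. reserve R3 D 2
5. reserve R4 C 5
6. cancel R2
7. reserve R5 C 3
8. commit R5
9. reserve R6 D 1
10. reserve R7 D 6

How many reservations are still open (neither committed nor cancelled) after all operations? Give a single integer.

Answer: 4

Derivation:
Step 1: reserve R1 A 6 -> on_hand[A=38 B=46 C=39 D=21] avail[A=32 B=46 C=39 D=21] open={R1}
Step 2: cancel R1 -> on_hand[A=38 B=46 C=39 D=21] avail[A=38 B=46 C=39 D=21] open={}
Step 3: reserve R2 A 5 -> on_hand[A=38 B=46 C=39 D=21] avail[A=33 B=46 C=39 D=21] open={R2}
Step 4: reserve R3 D 2 -> on_hand[A=38 B=46 C=39 D=21] avail[A=33 B=46 C=39 D=19] open={R2,R3}
Step 5: reserve R4 C 5 -> on_hand[A=38 B=46 C=39 D=21] avail[A=33 B=46 C=34 D=19] open={R2,R3,R4}
Step 6: cancel R2 -> on_hand[A=38 B=46 C=39 D=21] avail[A=38 B=46 C=34 D=19] open={R3,R4}
Step 7: reserve R5 C 3 -> on_hand[A=38 B=46 C=39 D=21] avail[A=38 B=46 C=31 D=19] open={R3,R4,R5}
Step 8: commit R5 -> on_hand[A=38 B=46 C=36 D=21] avail[A=38 B=46 C=31 D=19] open={R3,R4}
Step 9: reserve R6 D 1 -> on_hand[A=38 B=46 C=36 D=21] avail[A=38 B=46 C=31 D=18] open={R3,R4,R6}
Step 10: reserve R7 D 6 -> on_hand[A=38 B=46 C=36 D=21] avail[A=38 B=46 C=31 D=12] open={R3,R4,R6,R7}
Open reservations: ['R3', 'R4', 'R6', 'R7'] -> 4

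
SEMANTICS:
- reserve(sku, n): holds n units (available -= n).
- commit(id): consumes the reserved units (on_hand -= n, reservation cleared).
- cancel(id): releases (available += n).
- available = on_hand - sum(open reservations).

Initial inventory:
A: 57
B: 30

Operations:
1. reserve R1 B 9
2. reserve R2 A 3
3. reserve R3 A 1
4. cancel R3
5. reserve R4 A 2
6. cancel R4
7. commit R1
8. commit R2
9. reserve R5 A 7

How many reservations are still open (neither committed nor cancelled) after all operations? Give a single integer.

Step 1: reserve R1 B 9 -> on_hand[A=57 B=30] avail[A=57 B=21] open={R1}
Step 2: reserve R2 A 3 -> on_hand[A=57 B=30] avail[A=54 B=21] open={R1,R2}
Step 3: reserve R3 A 1 -> on_hand[A=57 B=30] avail[A=53 B=21] open={R1,R2,R3}
Step 4: cancel R3 -> on_hand[A=57 B=30] avail[A=54 B=21] open={R1,R2}
Step 5: reserve R4 A 2 -> on_hand[A=57 B=30] avail[A=52 B=21] open={R1,R2,R4}
Step 6: cancel R4 -> on_hand[A=57 B=30] avail[A=54 B=21] open={R1,R2}
Step 7: commit R1 -> on_hand[A=57 B=21] avail[A=54 B=21] open={R2}
Step 8: commit R2 -> on_hand[A=54 B=21] avail[A=54 B=21] open={}
Step 9: reserve R5 A 7 -> on_hand[A=54 B=21] avail[A=47 B=21] open={R5}
Open reservations: ['R5'] -> 1

Answer: 1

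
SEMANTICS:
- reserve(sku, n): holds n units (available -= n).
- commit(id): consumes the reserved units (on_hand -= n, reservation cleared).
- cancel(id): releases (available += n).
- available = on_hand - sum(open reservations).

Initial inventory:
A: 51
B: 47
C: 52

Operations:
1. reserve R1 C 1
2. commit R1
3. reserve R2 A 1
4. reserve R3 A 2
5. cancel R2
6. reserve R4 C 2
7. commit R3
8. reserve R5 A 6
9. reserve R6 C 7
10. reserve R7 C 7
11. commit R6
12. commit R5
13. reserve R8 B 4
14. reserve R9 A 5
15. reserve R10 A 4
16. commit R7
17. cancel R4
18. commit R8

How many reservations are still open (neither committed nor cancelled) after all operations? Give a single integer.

Answer: 2

Derivation:
Step 1: reserve R1 C 1 -> on_hand[A=51 B=47 C=52] avail[A=51 B=47 C=51] open={R1}
Step 2: commit R1 -> on_hand[A=51 B=47 C=51] avail[A=51 B=47 C=51] open={}
Step 3: reserve R2 A 1 -> on_hand[A=51 B=47 C=51] avail[A=50 B=47 C=51] open={R2}
Step 4: reserve R3 A 2 -> on_hand[A=51 B=47 C=51] avail[A=48 B=47 C=51] open={R2,R3}
Step 5: cancel R2 -> on_hand[A=51 B=47 C=51] avail[A=49 B=47 C=51] open={R3}
Step 6: reserve R4 C 2 -> on_hand[A=51 B=47 C=51] avail[A=49 B=47 C=49] open={R3,R4}
Step 7: commit R3 -> on_hand[A=49 B=47 C=51] avail[A=49 B=47 C=49] open={R4}
Step 8: reserve R5 A 6 -> on_hand[A=49 B=47 C=51] avail[A=43 B=47 C=49] open={R4,R5}
Step 9: reserve R6 C 7 -> on_hand[A=49 B=47 C=51] avail[A=43 B=47 C=42] open={R4,R5,R6}
Step 10: reserve R7 C 7 -> on_hand[A=49 B=47 C=51] avail[A=43 B=47 C=35] open={R4,R5,R6,R7}
Step 11: commit R6 -> on_hand[A=49 B=47 C=44] avail[A=43 B=47 C=35] open={R4,R5,R7}
Step 12: commit R5 -> on_hand[A=43 B=47 C=44] avail[A=43 B=47 C=35] open={R4,R7}
Step 13: reserve R8 B 4 -> on_hand[A=43 B=47 C=44] avail[A=43 B=43 C=35] open={R4,R7,R8}
Step 14: reserve R9 A 5 -> on_hand[A=43 B=47 C=44] avail[A=38 B=43 C=35] open={R4,R7,R8,R9}
Step 15: reserve R10 A 4 -> on_hand[A=43 B=47 C=44] avail[A=34 B=43 C=35] open={R10,R4,R7,R8,R9}
Step 16: commit R7 -> on_hand[A=43 B=47 C=37] avail[A=34 B=43 C=35] open={R10,R4,R8,R9}
Step 17: cancel R4 -> on_hand[A=43 B=47 C=37] avail[A=34 B=43 C=37] open={R10,R8,R9}
Step 18: commit R8 -> on_hand[A=43 B=43 C=37] avail[A=34 B=43 C=37] open={R10,R9}
Open reservations: ['R10', 'R9'] -> 2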